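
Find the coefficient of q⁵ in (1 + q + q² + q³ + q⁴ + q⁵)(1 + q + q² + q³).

(1 + q + q² + q³ + q⁴ + q⁵) has coefficients 1,1,1,1,1,1 for degrees 0…5.
(1 + q + q² + q³) has coefficients 1,1,1,1,0,0 for degrees 0…5.
[q⁵] = 1·0 + 1·0 + 1·1 + 1·1 + 1·1 + 1·1 = 4.

4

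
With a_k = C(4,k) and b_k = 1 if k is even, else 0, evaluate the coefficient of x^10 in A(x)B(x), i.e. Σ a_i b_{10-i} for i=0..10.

This is [x^10] in the product of the two ordinary generating functions.
Σ = 1·1 + 4·0 + 6·1 + 4·0 + 1·1 + 0·0 + 0·1 + 0·0 + 0·1 + 0·0 + 0·1 = 8.

8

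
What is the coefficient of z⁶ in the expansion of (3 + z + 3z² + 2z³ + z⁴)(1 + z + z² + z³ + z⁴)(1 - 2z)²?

18

(3 + z + 3z² + 2z³ + z⁴) has coefficients 3,1,3,2,1 for degrees 0…4.
(1 + z + z² + z³ + z⁴) has coefficients 1,1,1,1,1,0,0 for degrees 0…6.
Finally multiplying by (1 - 2z)², the product of all factors after the first has coefficients 1,-3,1,1,1,0,4 for degrees 0…6.
[z⁶] = 3·4 + 1·0 + 3·1 + 2·1 + 1·1 = 18.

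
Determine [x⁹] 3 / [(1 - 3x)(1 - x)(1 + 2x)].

Partial fractions give a closed form: a_n = (27/10)·3^n + (-1/2)·1^n + (4/5)·(-2)^n.
At n = 9: a_9 = 52734.

52734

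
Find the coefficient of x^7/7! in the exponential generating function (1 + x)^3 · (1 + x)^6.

The EGF product rule gives c_7 = Σ_{k_1+k_2=7} C(7; k_1,k_2) · ∏ g_i(k_i), where (1+x)^3 gives the falling factorial (3)_k; (1+x)^6 gives the falling factorial (6)_k.
g_1(k) for k = 0…7: 1, 3, 6, 6, 0, 0, 0, 0.
g_2(k) for k = 0…7: 1, 6, 30, 120, 360, 720, 720, 0.
c_7 = Σ_k C(7,k)·g_1(k)·g_2(7−k) = 7·3·720 + 21·6·720 + 35·6·360 = 15120 + 90720 + 75600 = 181440.

181440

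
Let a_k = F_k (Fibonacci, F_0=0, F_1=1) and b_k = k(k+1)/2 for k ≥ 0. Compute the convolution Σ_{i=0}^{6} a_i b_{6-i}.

The convolution is the t^6 coefficient of A(t)B(t).
Σ = 0·21 + 1·15 + 1·10 + 2·6 + 3·3 + 5·1 + 8·0 = 51.

51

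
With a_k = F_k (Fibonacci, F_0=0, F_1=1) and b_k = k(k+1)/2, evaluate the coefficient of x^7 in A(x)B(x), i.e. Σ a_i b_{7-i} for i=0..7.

Write out a_i and b_{7-i} for i = 0,…,7 and sum the products.
Σ = 0·28 + 1·21 + 1·15 + 2·10 + 3·6 + 5·3 + 8·1 + 13·0 = 97.

97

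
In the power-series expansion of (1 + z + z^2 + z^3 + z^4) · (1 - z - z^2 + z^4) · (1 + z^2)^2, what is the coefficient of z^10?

2

(1 + z + z^2 + z^3 + z^4) has coefficients 1,1,1,1,1 for degrees 0…4.
(1 - z - z^2 + z^4) has coefficients 1,-1,-1,0,1,0,0,0,0,0,0 for degrees 0…10.
Finally multiplying by (1 + z^2)^2, the product of all factors after the first has coefficients 1,-1,1,-2,0,-1,1,0,1,0,0 for degrees 0…10.
[z^10] = 1·0 + 1·0 + 1·1 + 1·0 + 1·1 = 2.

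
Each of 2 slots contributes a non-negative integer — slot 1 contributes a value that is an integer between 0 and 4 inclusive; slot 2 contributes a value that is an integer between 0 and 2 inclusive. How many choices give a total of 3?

The generating function for the choices is (1 + z + z² + z³ + z⁴)·(1 + z + z²); the count is [z³].
(1 + z + z² + z³ + z⁴) has coefficients 1,1,1,1 for degrees 0…3.
(1 + z + z²) has coefficients 1,1,1,0 for degrees 0…3.
[z³] = 1·0 + 1·1 + 1·1 + 1·1 = 3.

3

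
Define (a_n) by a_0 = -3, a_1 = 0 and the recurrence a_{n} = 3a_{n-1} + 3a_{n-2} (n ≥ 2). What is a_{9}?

The ordinary generating function has denominator 1 - 3y - 3y^2.
Iterating the recurrence: a_0,…,a_{9} = -3, 0, -9, -27, -108, -405, -1539, -5832, -22113, -83835.

-83835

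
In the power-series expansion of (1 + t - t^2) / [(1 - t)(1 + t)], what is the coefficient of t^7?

1

The denominator gives the recurrence a_n = a_(n−2) for n ≥ 3; the numerator fixes a_0 = 1, a_1 = 1, a_2 = 0.
Iterating: 1, 1, 0, 1, 0, 1, 0, 1, so a_7 = 1.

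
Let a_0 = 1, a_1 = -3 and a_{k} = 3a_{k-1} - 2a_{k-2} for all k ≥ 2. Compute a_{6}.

-251

The ordinary generating function has denominator 1 - 3t + 2t^2.
Iterating the recurrence: a_0,…,a_{6} = 1, -3, -11, -27, -59, -123, -251.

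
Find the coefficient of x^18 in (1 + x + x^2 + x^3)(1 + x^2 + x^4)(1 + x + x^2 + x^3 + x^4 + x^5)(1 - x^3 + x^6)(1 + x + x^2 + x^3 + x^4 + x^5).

24

(1 + x + x^2 + x^3) has coefficients 1,1,1,1 for degrees 0…3.
(1 + x^2 + x^4) has coefficients 1,0,1,0,1,0,0,0,0,0,0,0,0,0,0,0,0,0,0 for degrees 0…18.
Multiplying by (1 + x + x^2 + x^3 + x^4 + x^5) gives running coefficients 1,1,2,2,3,3,2,2,1,1,0,0,0,0,0,0,0,0,0 for degrees 0…18.
Multiplying by (1 - x^3 + x^6) gives running coefficients 1,1,2,1,2,1,1,0,0,1,1,2,1,2,1,1,0,0,0 for degrees 0…18.
Finally multiplying by (1 + x + x^2 + x^3 + x^4 + x^5), the product of all factors after the first has coefficients 1,2,4,5,7,8,8,7,5,5,4,5,5,7,8,8,7,5,4 for degrees 0…18.
[x^18] = 1·4 + 1·5 + 1·7 + 1·8 = 24.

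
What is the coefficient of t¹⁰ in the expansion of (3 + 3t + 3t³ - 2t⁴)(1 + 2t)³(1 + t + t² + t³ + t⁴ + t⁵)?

(3 + 3t + 3t³ - 2t⁴) has coefficients 3,3,0,3,-2 for degrees 0…4.
(1 + 2t)³ has coefficients 1,6,12,8,0,0,0,0,0,0,0 for degrees 0…10.
Finally multiplying by (1 + t + t² + t³ + t⁴ + t⁵), the product of all factors after the first has coefficients 1,7,19,27,27,27,26,20,8,0,0 for degrees 0…10.
[t¹⁰] = 3·0 + 3·0 + 3·20 − 2·26 = 8.

8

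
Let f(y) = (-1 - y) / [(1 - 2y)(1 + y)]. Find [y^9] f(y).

-512

Partial fractions give a closed form: a_n = (-1)·2^n.
At n = 9: a_9 = -512.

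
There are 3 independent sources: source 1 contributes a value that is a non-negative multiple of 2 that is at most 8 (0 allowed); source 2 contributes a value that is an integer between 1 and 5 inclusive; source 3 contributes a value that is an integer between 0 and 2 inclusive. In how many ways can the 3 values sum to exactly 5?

The generating function for the choices is (1 + z² + z⁴ + z⁶ + z⁸)·(z + z² + z³ + z⁴ + z⁵)·(1 + z + z²); the count is [z⁵].
(1 + z² + z⁴ + z⁶ + z⁸) has coefficients 1,0,1,0,1,0 for degrees 0…5.
(z + z² + z³ + z⁴ + z⁵) has coefficients 0,1,1,1,1,1 for degrees 0…5.
Finally multiplying by (1 + z + z²), the product of all factors after the first has coefficients 0,1,2,3,3,3 for degrees 0…5.
[z⁵] = 1·3 + 1·3 + 1·1 = 7.

7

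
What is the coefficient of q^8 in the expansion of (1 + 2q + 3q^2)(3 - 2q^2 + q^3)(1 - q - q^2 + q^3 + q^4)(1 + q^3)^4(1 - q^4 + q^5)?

(1 + 2q + 3q^2) has coefficients 1,2,3 for degrees 0…2.
(3 - 2q^2 + q^3) has coefficients 3,0,-2,1,0,0,0,0,0 for degrees 0…8.
Multiplying by (1 - q - q^2 + q^3 + q^4) gives running coefficients 3,-3,-5,6,4,-3,-1,1,0 for degrees 0…8.
Multiplying by (1 + q^3)^4 gives running coefficients 3,-3,-5,18,-8,-23,41,-1,-42 for degrees 0…8.
Finally multiplying by (1 - q^4 + q^5), the product of all factors after the first has coefficients 3,-3,-5,18,-11,-17,43,-24,-16 for degrees 0…8.
[q^8] = 1·(-16) + 2·(-24) + 3·43 = 65.

65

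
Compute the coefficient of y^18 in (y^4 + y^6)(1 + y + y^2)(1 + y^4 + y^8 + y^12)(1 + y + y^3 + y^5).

5

(y^4 + y^6) has coefficients 0,0,0,0,1,0,1 for degrees 0…6.
(1 + y + y^2) has coefficients 1,1,1,0,0,0,0,0,0,0,0,0,0,0,0,0,0,0,0 for degrees 0…18.
Multiplying by (1 + y^4 + y^8 + y^12) gives running coefficients 1,1,1,0,1,1,1,0,1,1,1,0,1,1,1,0,0,0,0 for degrees 0…18.
Finally multiplying by (1 + y + y^3 + y^5), the product of all factors after the first has coefficients 1,2,2,2,2,4,3,3,2,4,3,3,2,4,3,3,1,2,1 for degrees 0…18.
[y^18] = 1·3 + 1·2 = 5.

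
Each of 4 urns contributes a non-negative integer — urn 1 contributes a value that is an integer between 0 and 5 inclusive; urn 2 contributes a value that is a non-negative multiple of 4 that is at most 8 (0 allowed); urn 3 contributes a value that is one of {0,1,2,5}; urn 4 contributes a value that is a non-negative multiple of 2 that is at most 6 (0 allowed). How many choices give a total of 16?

16

The generating function for the choices is (1 + q + q^2 + q^3 + q^4 + q^5)·(1 + q^4 + q^8)·(1 + q + q^2 + q^5)·(1 + q^2 + q^4 + q^6); the count is [q^16].
(1 + q + q^2 + q^3 + q^4 + q^5) has coefficients 1,1,1,1,1,1 for degrees 0…5.
(1 + q^4 + q^8) has coefficients 1,0,0,0,1,0,0,0,1,0,0,0,0,0,0,0,0 for degrees 0…16.
Multiplying by (1 + q + q^2 + q^5) gives running coefficients 1,1,1,0,1,2,1,0,1,2,1,0,0,1,0,0,0 for degrees 0…16.
Finally multiplying by (1 + q^2 + q^4 + q^6), the product of all factors after the first has coefficients 1,1,2,1,3,3,4,3,4,4,4,4,3,3,2,3,1 for degrees 0…16.
[q^16] = 1·1 + 1·3 + 1·2 + 1·3 + 1·3 + 1·4 = 16.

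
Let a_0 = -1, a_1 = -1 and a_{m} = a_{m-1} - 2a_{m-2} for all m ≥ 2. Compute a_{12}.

The ordinary generating function has denominator 1 - t + 2t^2.
Iterating the recurrence: a_0,…,a_{12} = -1, -1, 1, 3, 1, -5, -7, 3, 17, 11, -23, -45, 1.

1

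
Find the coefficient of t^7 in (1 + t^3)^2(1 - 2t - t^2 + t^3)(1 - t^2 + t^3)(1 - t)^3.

(1 + t^3)^2 has coefficients 1,0,0,2,0,0,1 for degrees 0…6.
(1 - 2t - t^2 + t^3) has coefficients 1,-2,-1,1,0,0,0,0 for degrees 0…7.
Multiplying by (1 - t^2 + t^3) gives running coefficients 1,-2,-2,4,-1,-2,1,0 for degrees 0…7.
Finally multiplying by (1 - t)^3, the product of all factors after the first has coefficients 1,-5,7,3,-17,15,0,-8 for degrees 0…7.
[t^7] = 1·(-8) + 2·(-17) + 1·(-5) = -47.

-47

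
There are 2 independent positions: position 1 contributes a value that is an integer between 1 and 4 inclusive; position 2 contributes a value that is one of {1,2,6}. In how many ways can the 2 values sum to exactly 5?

The generating function for the choices is (y + y^2 + y^3 + y^4)·(y + y^2 + y^6); the count is [y^5].
(y + y^2 + y^3 + y^4) has coefficients 0,1,1,1,1 for degrees 0…4.
(y + y^2 + y^6) has coefficients 0,1,1,0,0,0 for degrees 0…5.
[y^5] = 1·0 + 1·0 + 1·1 + 1·1 = 2.

2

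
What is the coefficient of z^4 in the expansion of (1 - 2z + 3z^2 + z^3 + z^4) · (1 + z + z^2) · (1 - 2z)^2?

5

(1 - 2z + 3z^2 + z^3 + z^4) has coefficients 1,-2,3,1,1 for degrees 0…4.
(1 + z + z^2) has coefficients 1,1,1,0,0 for degrees 0…4.
Finally multiplying by (1 - 2z)^2, the product of all factors after the first has coefficients 1,-3,1,0,4 for degrees 0…4.
[z^4] = 1·4 − 2·0 + 3·1 + 1·(-3) + 1·1 = 5.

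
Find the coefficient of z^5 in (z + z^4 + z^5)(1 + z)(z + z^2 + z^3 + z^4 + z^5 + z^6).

(z + z^4 + z^5) has coefficients 0,1,0,0,1,1 for degrees 0…5.
(1 + z) has coefficients 1,1,0,0,0,0 for degrees 0…5.
Finally multiplying by (z + z^2 + z^3 + z^4 + z^5 + z^6), the product of all factors after the first has coefficients 0,1,2,2,2,2 for degrees 0…5.
[z^5] = 1·2 + 1·1 + 1·0 = 3.

3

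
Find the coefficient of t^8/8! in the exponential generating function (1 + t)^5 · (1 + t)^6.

6652800

The EGF product rule gives c_8 = Σ_{k_1+k_2=8} C(8; k_1,k_2) · ∏ g_i(k_i), where (1+t)^5 gives the falling factorial (5)_k; (1+t)^6 gives the falling factorial (6)_k.
g_1(k) for k = 0…8: 1, 5, 20, 60, 120, 120, 0, 0, 0.
g_2(k) for k = 0…8: 1, 6, 30, 120, 360, 720, 720, 0, 0.
c_8 = Σ_k C(8,k)·g_1(k)·g_2(8−k) = 28·20·720 + 56·60·720 + 70·120·360 + 56·120·120 = 403200 + 2419200 + 3024000 + 806400 = 6652800.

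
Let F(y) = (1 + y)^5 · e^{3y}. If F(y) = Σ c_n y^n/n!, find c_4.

The EGF product rule gives c_4 = Σ_{k_1+k_2=4} C(4; k_1,k_2) · ∏ g_i(k_i), where (1+y)^5 gives the falling factorial (5)_k; e^{3y} gives (3)^k.
g_1(k) for k = 0…4: 1, 5, 20, 60, 120.
g_2(k) for k = 0…4: 1, 3, 9, 27, 81.
c_4 = Σ_k C(4,k)·g_1(k)·g_2(4−k) = 1·1·81 + 4·5·27 + 6·20·9 + 4·60·3 + 1·120·1 = 81 + 540 + 1080 + 720 + 120 = 2541.

2541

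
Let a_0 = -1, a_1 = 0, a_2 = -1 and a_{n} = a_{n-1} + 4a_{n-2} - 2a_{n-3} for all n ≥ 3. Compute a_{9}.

The ordinary generating function has denominator 1 - x - 4x^2 + 2x^3.
Iterating the recurrence: a_0,…,a_{9} = -1, 0, -1, 1, -3, 3, -11, 7, -43, 7.

7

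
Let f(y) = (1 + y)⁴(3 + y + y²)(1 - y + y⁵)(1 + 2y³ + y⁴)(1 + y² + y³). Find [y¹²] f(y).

(1 + y)⁴ has coefficients 1,4,6,4,1 for degrees 0…4.
(3 + y + y²) has coefficients 3,1,1,0,0,0,0,0,0,0,0,0,0 for degrees 0…12.
Multiplying by (1 - y + y⁵) gives running coefficients 3,-2,0,-1,0,3,1,1,0,0,0,0,0 for degrees 0…12.
Multiplying by (1 + 2y³ + y⁴) gives running coefficients 3,-2,0,5,-1,1,-1,0,6,5,3,1,0 for degrees 0…12.
Finally multiplying by (1 + y² + y³), the product of all factors after the first has coefficients 3,-2,3,6,-3,6,3,0,6,4,9,12,8 for degrees 0…12.
[y¹²] = 1·8 + 4·12 + 6·9 + 4·4 + 1·6 = 132.

132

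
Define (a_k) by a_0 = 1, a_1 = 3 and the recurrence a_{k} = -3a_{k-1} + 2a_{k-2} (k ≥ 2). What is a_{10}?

The ordinary generating function has denominator 1 + 3t - 2t^2.
Iterating the recurrence: a_0,…,a_{10} = 1, 3, -7, 27, -95, 339, -1207, 4299, -15311, 54531, -194215.

-194215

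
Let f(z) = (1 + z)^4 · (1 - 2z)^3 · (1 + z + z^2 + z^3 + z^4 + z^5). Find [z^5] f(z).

12

(1 + z)^4 has coefficients 1,4,6,4,1 for degrees 0…4.
(1 - 2z)^3 has coefficients 1,-6,12,-8,0,0 for degrees 0…5.
Finally multiplying by (1 + z + z^2 + z^3 + z^4 + z^5), the product of all factors after the first has coefficients 1,-5,7,-1,-1,-1 for degrees 0…5.
[z^5] = 1·(-1) + 4·(-1) + 6·(-1) + 4·7 + 1·(-5) = 12.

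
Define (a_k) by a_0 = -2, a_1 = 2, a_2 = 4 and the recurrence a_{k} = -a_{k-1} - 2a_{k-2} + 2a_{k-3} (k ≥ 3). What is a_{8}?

144

The ordinary generating function has denominator 1 + y + 2y^2 - 2y^3.
Iterating the recurrence: a_0,…,a_{8} = -2, 2, 4, -12, 8, 24, -64, 32, 144.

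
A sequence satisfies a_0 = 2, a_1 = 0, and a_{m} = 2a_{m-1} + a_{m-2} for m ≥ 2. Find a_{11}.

4756

The ordinary generating function has denominator 1 - 2t - t^2.
Iterating the recurrence: a_0,…,a_{11} = 2, 0, 2, 4, 10, 24, 58, 140, 338, 816, 1970, 4756.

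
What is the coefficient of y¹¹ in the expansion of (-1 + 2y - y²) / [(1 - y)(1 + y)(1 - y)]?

The denominator gives the recurrence a_n = a_(n−1) + a_(n−2) − a_(n−3) for n ≥ 3; the numerator fixes a_0 = -1, a_1 = 1, a_2 = -1.
Iterating: -1, 1, -1, 1, -1, 1, -1, 1, -1, 1, -1, 1, so a_11 = 1.

1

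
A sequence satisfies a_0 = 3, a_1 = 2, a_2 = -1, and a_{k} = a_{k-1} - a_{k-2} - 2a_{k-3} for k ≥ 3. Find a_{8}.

The ordinary generating function has denominator 1 - z + z^2 + 2z^3.
Iterating the recurrence: a_0,…,a_{8} = 3, 2, -1, -9, -12, -1, 29, 54, 27.

27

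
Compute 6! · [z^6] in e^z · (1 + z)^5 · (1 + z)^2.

37633

The EGF product rule gives c_6 = Σ_{k_1+k_2+k_3=6} C(6; k_1,k_2,k_3) · ∏ g_i(k_i), where e^z gives (1)^k; (1+z)^5 gives the falling factorial (5)_k; (1+z)^2 gives the falling factorial (2)_k.
g_1(k) for k = 0…6: 1, 1, 1, 1, 1, 1, 1.
g_2(k) for k = 0…6: 1, 5, 20, 60, 120, 120, 0.
g_3(k) for k = 0…6: 1, 2, 2, 0, 0, 0, 0.
First combine the last two factors: h(k) = Σ_j C(k,j)·g_2(j)·g_3(k−j) for k = 0…6: 1, 7, 42, 210, 840, 2520, 5040.
c_6 = Σ_k C(6,k)·g_1(k)·h(6−k) = 1·1·5040 + 6·1·2520 + 15·1·840 + 20·1·210 + 15·1·42 + 6·1·7 + 1·1·1 = 5040 + 15120 + 12600 + 4200 + 630 + 42 + 1 = 37633.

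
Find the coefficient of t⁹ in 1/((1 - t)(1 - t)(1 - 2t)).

2036

The denominator gives the recurrence a_n = 4a_(n−1) − 5a_(n−2) + 2a_(n−3) for n ≥ 3; the numerator fixes a_0 = 1, a_1 = 4, a_2 = 11.
Iterating: 1, 4, 11, 26, 57, 120, 247, 502, 1013, 2036, so a_9 = 2036.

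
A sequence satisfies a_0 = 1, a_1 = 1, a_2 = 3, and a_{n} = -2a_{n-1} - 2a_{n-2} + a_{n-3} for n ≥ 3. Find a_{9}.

1

The ordinary generating function has denominator 1 + 2q + 2q^2 - q^3.
Iterating the recurrence: a_0,…,a_{9} = 1, 1, 3, -7, 9, -1, -23, 57, -69, 1.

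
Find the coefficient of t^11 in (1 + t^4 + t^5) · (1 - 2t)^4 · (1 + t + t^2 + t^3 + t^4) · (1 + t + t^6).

(1 + t^4 + t^5) has coefficients 1,0,0,0,1,1 for degrees 0…5.
(1 - 2t)^4 has coefficients 1,-8,24,-32,16,0,0,0,0,0,0,0 for degrees 0…11.
Multiplying by (1 + t + t^2 + t^3 + t^4) gives running coefficients 1,-7,17,-15,1,0,8,-16,16,0,0,0 for degrees 0…11.
Finally multiplying by (1 + t + t^6), the product of all factors after the first has coefficients 1,-6,10,2,-14,1,9,-15,17,1,1,0 for degrees 0…11.
[t^11] = 1·0 + 1·(-15) + 1·9 = -6.

-6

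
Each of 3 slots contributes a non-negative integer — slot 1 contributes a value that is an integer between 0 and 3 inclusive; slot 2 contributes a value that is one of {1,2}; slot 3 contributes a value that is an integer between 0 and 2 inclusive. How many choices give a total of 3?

5

The generating function for the choices is (1 + y + y^2 + y^3)·(y + y^2)·(1 + y + y^2); the count is [y^3].
(1 + y + y^2 + y^3) has coefficients 1,1,1,1 for degrees 0…3.
(y + y^2) has coefficients 0,1,1,0 for degrees 0…3.
Finally multiplying by (1 + y + y^2), the product of all factors after the first has coefficients 0,1,2,2 for degrees 0…3.
[y^3] = 1·2 + 1·2 + 1·1 + 1·0 = 5.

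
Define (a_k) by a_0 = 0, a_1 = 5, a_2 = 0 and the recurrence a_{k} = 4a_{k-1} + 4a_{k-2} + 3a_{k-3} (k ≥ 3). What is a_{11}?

6663860

The ordinary generating function has denominator 1 - 4t - 4t^2 - 3t^3.
Iterating the recurrence: a_0,…,a_{11} = 0, 5, 0, 20, 95, 460, 2280, 11245, 55480, 273740, 1350615, 6663860.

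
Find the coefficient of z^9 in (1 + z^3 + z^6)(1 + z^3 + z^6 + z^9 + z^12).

(1 + z^3 + z^6) has coefficients 1,0,0,1,0,0,1 for degrees 0…6.
(1 + z^3 + z^6 + z^9 + z^12) has coefficients 1,0,0,1,0,0,1,0,0,1 for degrees 0…9.
[z^9] = 1·1 + 1·1 + 1·1 = 3.

3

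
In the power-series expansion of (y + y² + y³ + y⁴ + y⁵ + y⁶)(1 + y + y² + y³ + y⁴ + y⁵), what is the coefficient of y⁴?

(y + y² + y³ + y⁴ + y⁵ + y⁶) has coefficients 0,1,1,1,1 for degrees 0…4.
(1 + y + y² + y³ + y⁴ + y⁵) has coefficients 1,1,1,1,1 for degrees 0…4.
[y⁴] = 1·1 + 1·1 + 1·1 + 1·1 = 4.

4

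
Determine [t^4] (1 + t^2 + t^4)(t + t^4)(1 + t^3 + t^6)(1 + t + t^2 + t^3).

(1 + t^2 + t^4) has coefficients 1,0,1,0,1 for degrees 0…4.
(t + t^4) has coefficients 0,1,0,0,1 for degrees 0…4.
Multiplying by (1 + t^3 + t^6) gives running coefficients 0,1,0,0,2 for degrees 0…4.
Finally multiplying by (1 + t + t^2 + t^3), the product of all factors after the first has coefficients 0,1,1,1,3 for degrees 0…4.
[t^4] = 1·3 + 1·1 + 1·0 = 4.

4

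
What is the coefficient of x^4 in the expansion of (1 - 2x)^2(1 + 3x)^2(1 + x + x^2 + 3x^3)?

(1 - 2x)^2 has coefficients 1,-4,4 for degrees 0…2.
(1 + 3x)^2 has coefficients 1,6,9,0,0 for degrees 0…4.
Finally multiplying by (1 + x + x^2 + 3x^3), the product of all factors after the first has coefficients 1,7,16,18,27 for degrees 0…4.
[x^4] = 1·27 − 4·18 + 4·16 = 19.

19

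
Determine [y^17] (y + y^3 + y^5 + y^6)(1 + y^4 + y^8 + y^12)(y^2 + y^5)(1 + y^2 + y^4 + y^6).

8

(y + y^3 + y^5 + y^6) has coefficients 0,1,0,1,0,1,1 for degrees 0…6.
(1 + y^4 + y^8 + y^12) has coefficients 1,0,0,0,1,0,0,0,1,0,0,0,1,0,0,0,0,0 for degrees 0…17.
Multiplying by (y^2 + y^5) gives running coefficients 0,0,1,0,0,1,1,0,0,1,1,0,0,1,1,0,0,1 for degrees 0…17.
Finally multiplying by (1 + y^2 + y^4 + y^6), the product of all factors after the first has coefficients 0,0,1,0,1,1,2,1,2,2,2,2,2,2,2,2,2,2 for degrees 0…17.
[y^17] = 1·2 + 1·2 + 1·2 + 1·2 = 8.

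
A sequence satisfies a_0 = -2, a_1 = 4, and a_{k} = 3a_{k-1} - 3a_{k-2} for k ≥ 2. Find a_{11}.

The ordinary generating function has denominator 1 - 3t + 3t^2.
Iterating the recurrence: a_0,…,a_{11} = -2, 4, 18, 42, 72, 90, 54, -108, -486, -1134, -1944, -2430.

-2430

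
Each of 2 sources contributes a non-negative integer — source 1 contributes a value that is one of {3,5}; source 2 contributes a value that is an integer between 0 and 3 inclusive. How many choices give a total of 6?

The generating function for the choices is (t³ + t⁵)·(1 + t + t² + t³); the count is [t⁶].
(t³ + t⁵) has coefficients 0,0,0,1,0,1 for degrees 0…5.
(1 + t + t² + t³) has coefficients 1,1,1,1,0,0,0 for degrees 0…6.
[t⁶] = 1·1 + 1·1 = 2.

2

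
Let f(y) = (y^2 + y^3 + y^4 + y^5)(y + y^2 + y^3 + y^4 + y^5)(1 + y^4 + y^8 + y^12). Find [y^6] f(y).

4

(y^2 + y^3 + y^4 + y^5) has coefficients 0,0,1,1,1,1 for degrees 0…5.
(y + y^2 + y^3 + y^4 + y^5) has coefficients 0,1,1,1,1,1,0 for degrees 0…6.
Finally multiplying by (1 + y^4 + y^8 + y^12), the product of all factors after the first has coefficients 0,1,1,1,1,2,1 for degrees 0…6.
[y^6] = 1·1 + 1·1 + 1·1 + 1·1 = 4.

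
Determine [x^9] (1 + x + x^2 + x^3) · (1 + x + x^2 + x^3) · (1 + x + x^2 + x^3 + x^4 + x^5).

6

(1 + x + x^2 + x^3) has coefficients 1,1,1,1 for degrees 0…3.
(1 + x + x^2 + x^3) has coefficients 1,1,1,1,0,0,0,0,0,0 for degrees 0…9.
Finally multiplying by (1 + x + x^2 + x^3 + x^4 + x^5), the product of all factors after the first has coefficients 1,2,3,4,4,4,3,2,1,0 for degrees 0…9.
[x^9] = 1·0 + 1·1 + 1·2 + 1·3 = 6.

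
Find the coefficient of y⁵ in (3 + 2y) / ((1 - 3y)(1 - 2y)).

2417

The denominator gives the recurrence a_n = 5a_(n−1) − 6a_(n−2) for n ≥ 2; the numerator fixes a_0 = 3, a_1 = 17.
Iterating: 3, 17, 67, 233, 763, 2417, so a_5 = 2417.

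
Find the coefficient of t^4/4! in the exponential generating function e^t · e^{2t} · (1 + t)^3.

801

The EGF product rule gives c_4 = Σ_{k_1+k_2+k_3=4} C(4; k_1,k_2,k_3) · ∏ g_i(k_i), where e^t gives (1)^k; e^{2t} gives (2)^k; (1+t)^3 gives the falling factorial (3)_k.
g_1(k) for k = 0…4: 1, 1, 1, 1, 1.
g_2(k) for k = 0…4: 1, 2, 4, 8, 16.
g_3(k) for k = 0…4: 1, 3, 6, 6, 0.
First combine the last two factors: h(k) = Σ_j C(k,j)·g_2(j)·g_3(k−j) for k = 0…4: 1, 5, 22, 86, 304.
c_4 = Σ_k C(4,k)·g_1(k)·h(4−k) = 1·1·304 + 4·1·86 + 6·1·22 + 4·1·5 + 1·1·1 = 304 + 344 + 132 + 20 + 1 = 801.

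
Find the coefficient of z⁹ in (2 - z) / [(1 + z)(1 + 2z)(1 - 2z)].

-1023

The denominator gives the recurrence a_n = −a_(n−1) + 4a_(n−2) + 4a_(n−3) for n ≥ 3; the numerator fixes a_0 = 2, a_1 = -3, a_2 = 11.
Iterating: 2, -3, 11, -15, 47, -63, 191, -255, 767, -1023, so a_9 = -1023.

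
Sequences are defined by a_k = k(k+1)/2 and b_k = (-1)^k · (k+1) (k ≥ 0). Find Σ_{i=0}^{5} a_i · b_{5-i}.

The convolution is the x^5 coefficient of A(x)B(x).
Σ = 0·(-6) + 1·5 + 3·(-4) + 6·3 + 10·(-2) + 15·1 = 6.

6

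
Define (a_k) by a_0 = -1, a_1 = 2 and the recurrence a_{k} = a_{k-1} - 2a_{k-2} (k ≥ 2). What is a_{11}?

24

The ordinary generating function has denominator 1 - x + 2x^2.
Iterating the recurrence: a_0,…,a_{11} = -1, 2, 4, 0, -8, -8, 8, 24, 8, -40, -56, 24.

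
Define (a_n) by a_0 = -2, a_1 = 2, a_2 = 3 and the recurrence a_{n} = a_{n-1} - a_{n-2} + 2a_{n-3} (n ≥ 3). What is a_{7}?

-8

The ordinary generating function has denominator 1 - q + q^2 - 2q^3.
Iterating the recurrence: a_0,…,a_{7} = -2, 2, 3, -3, -2, 7, 3, -8.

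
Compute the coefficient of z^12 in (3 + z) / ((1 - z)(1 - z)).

51

The denominator gives the recurrence a_n = 2a_(n−1) − a_(n−2) for n ≥ 2; the numerator fixes a_0 = 3, a_1 = 7.
Iterating: 3, 7, 11, 15, 19, 23, 27, 31, 35, 39, 43, 47, 51, so a_12 = 51.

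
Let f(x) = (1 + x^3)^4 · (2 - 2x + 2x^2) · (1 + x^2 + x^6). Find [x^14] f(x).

(1 + x^3)^4 has coefficients 1,0,0,4,0,0,6,0,0,4,0,0,1 for degrees 0…12.
(2 - 2x + 2x^2) has coefficients 2,-2,2,0,0,0,0,0,0,0,0,0,0,0,0 for degrees 0…14.
Finally multiplying by (1 + x^2 + x^6), the product of all factors after the first has coefficients 2,-2,4,-2,2,0,2,-2,2,0,0,0,0,0,0 for degrees 0…14.
[x^14] = 1·0 + 4·0 + 6·2 + 4·0 + 1·4 = 16.

16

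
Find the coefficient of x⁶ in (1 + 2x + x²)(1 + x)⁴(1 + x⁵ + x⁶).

(1 + 2x + x²) has coefficients 1,2,1 for degrees 0…2.
(1 + x)⁴ has coefficients 1,4,6,4,1,0,0 for degrees 0…6.
Finally multiplying by (1 + x⁵ + x⁶), the product of all factors after the first has coefficients 1,4,6,4,1,1,5 for degrees 0…6.
[x⁶] = 1·5 + 2·1 + 1·1 = 8.

8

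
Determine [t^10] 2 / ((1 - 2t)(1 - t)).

Partial fractions give a closed form: a_n = (4)·2^n + (-2)·1^n.
At n = 10: a_10 = 4094.

4094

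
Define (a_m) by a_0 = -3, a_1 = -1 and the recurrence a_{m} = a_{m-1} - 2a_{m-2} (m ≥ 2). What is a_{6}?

-11

The ordinary generating function has denominator 1 - z + 2z^2.
Iterating the recurrence: a_0,…,a_{6} = -3, -1, 5, 7, -3, -17, -11.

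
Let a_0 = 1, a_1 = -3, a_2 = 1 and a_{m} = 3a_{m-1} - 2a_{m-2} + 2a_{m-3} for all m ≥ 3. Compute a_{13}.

The ordinary generating function has denominator 1 - 3t + 2t^2 - 2t^3.
Iterating the recurrence: a_0,…,a_{13} = 1, -3, 1, 11, 25, 55, 137, 351, 889, 2239, 5641, 14223, 35865, 90431.

90431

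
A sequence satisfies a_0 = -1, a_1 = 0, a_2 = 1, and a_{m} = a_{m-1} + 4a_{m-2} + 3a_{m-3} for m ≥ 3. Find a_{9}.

The ordinary generating function has denominator 1 - z - 4z^2 - 3z^3.
Iterating the recurrence: a_0,…,a_{9} = -1, 0, 1, -2, 2, -3, -1, -7, -20, -51.

-51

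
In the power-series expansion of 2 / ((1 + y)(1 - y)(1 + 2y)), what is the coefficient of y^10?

2730

Partial fractions give a closed form: a_n = (-1)·(-1)^n + (1/3)·1^n + (8/3)·(-2)^n.
At n = 10: a_10 = 2730.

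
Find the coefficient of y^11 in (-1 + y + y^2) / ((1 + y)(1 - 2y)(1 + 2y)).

Partial fractions give a closed form: a_n = (1/3)·(-1)^n + (-1/12)·2^n + (-5/4)·(-2)^n.
At n = 11: a_11 = 2389.

2389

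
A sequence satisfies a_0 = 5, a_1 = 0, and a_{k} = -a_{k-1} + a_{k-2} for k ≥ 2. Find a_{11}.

-275

The ordinary generating function has denominator 1 + t - t^2.
Iterating the recurrence: a_0,…,a_{11} = 5, 0, 5, -5, 10, -15, 25, -40, 65, -105, 170, -275.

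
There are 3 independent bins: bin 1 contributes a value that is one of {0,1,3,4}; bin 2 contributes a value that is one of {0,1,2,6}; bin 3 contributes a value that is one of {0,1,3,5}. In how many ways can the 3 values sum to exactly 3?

5

The generating function for the choices is (1 + y + y^3 + y^4)·(1 + y + y^2 + y^6)·(1 + y + y^3 + y^5); the count is [y^3].
(1 + y + y^3 + y^4) has coefficients 1,1,0,1 for degrees 0…3.
(1 + y + y^2 + y^6) has coefficients 1,1,1,0 for degrees 0…3.
Finally multiplying by (1 + y + y^3 + y^5), the product of all factors after the first has coefficients 1,2,2,2 for degrees 0…3.
[y^3] = 1·2 + 1·2 + 1·1 = 5.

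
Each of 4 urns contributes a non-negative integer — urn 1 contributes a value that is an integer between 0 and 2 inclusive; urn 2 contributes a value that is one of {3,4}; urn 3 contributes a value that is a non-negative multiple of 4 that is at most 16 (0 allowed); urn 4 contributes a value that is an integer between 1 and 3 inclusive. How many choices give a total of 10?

5

The generating function for the choices is (1 + x + x²)·(x³ + x⁴)·(1 + x⁴ + x⁸ + x¹² + x¹⁶)·(x + x² + x³); the count is [x¹⁰].
(1 + x + x²) has coefficients 1,1,1 for degrees 0…2.
(x³ + x⁴) has coefficients 0,0,0,1,1,0,0,0,0,0,0 for degrees 0…10.
Multiplying by (1 + x⁴ + x⁸ + x¹² + x¹⁶) gives running coefficients 0,0,0,1,1,0,0,1,1,0,0 for degrees 0…10.
Finally multiplying by (x + x² + x³), the product of all factors after the first has coefficients 0,0,0,0,1,2,2,1,1,2,2 for degrees 0…10.
[x¹⁰] = 1·2 + 1·2 + 1·1 = 5.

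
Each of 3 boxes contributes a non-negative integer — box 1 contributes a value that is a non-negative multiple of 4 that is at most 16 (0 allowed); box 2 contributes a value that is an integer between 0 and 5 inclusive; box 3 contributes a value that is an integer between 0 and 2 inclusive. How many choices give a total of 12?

The generating function for the choices is (1 + y^4 + y^8 + y^12 + y^16)·(1 + y + y^2 + y^3 + y^4 + y^5)·(1 + y + y^2); the count is [y^12].
(1 + y^4 + y^8 + y^12 + y^16) has coefficients 1,0,0,0,1,0,0,0,1,0,0,0,1 for degrees 0…12.
(1 + y + y^2 + y^3 + y^4 + y^5) has coefficients 1,1,1,1,1,1,0,0,0,0,0,0,0 for degrees 0…12.
Finally multiplying by (1 + y + y^2), the product of all factors after the first has coefficients 1,2,3,3,3,3,2,1,0,0,0,0,0 for degrees 0…12.
[y^12] = 1·0 + 1·0 + 1·3 + 1·1 = 4.

4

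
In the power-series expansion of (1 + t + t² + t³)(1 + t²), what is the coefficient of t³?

(1 + t + t² + t³) has coefficients 1,1,1,1 for degrees 0…3.
(1 + t²) has coefficients 1,0,1,0 for degrees 0…3.
[t³] = 1·0 + 1·1 + 1·0 + 1·1 = 2.

2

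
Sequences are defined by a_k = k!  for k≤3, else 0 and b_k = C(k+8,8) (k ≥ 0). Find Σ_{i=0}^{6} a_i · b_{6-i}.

This is [x^6] in the product of the two ordinary generating functions.
Σ = 1·3003 + 1·1287 + 2·495 + 6·165 + 0·45 + 0·9 + 0·1 = 6270.

6270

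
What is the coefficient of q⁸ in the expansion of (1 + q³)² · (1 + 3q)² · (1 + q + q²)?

16

(1 + q³)² has coefficients 1,0,0,2,0,0,1 for degrees 0…6.
(1 + 3q)² has coefficients 1,6,9,0,0,0,0,0,0 for degrees 0…8.
Finally multiplying by (1 + q + q²), the product of all factors after the first has coefficients 1,7,16,15,9,0,0,0,0 for degrees 0…8.
[q⁸] = 1·0 + 2·0 + 1·16 = 16.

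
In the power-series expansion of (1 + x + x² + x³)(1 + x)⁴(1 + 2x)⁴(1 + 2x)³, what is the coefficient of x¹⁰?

(1 + x + x² + x³) has coefficients 1,1,1,1 for degrees 0…3.
(1 + x)⁴ has coefficients 1,4,6,4,1,0,0,0,0,0,0 for degrees 0…10.
Multiplying by (1 + 2x)⁴ gives running coefficients 1,12,62,180,321,360,248,96,16,0,0 for degrees 0…10.
Finally multiplying by (1 + 2x)³, the product of all factors after the first has coefficients 1,18,146,704,2241,4942,7700,8472,6448,3232,960 for degrees 0…10.
[x¹⁰] = 1·960 + 1·3232 + 1·6448 + 1·8472 = 19112.

19112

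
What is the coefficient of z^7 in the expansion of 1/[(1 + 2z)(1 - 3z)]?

1261

The denominator gives the recurrence a_n = a_(n−1) + 6a_(n−2) for n ≥ 2; the numerator fixes a_0 = 1, a_1 = 1.
Iterating: 1, 1, 7, 13, 55, 133, 463, 1261, so a_7 = 1261.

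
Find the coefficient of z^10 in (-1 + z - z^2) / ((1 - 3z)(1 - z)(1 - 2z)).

Partial fractions give a closed form: a_n = (-7/2)·3^n + (-1/2)·1^n + (3)·2^n.
At n = 10: a_10 = -203600.

-203600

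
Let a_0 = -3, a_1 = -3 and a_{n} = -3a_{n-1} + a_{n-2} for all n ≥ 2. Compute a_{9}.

The ordinary generating function has denominator 1 + 3y - y^2.
Iterating the recurrence: a_0,…,a_{9} = -3, -3, 6, -21, 69, -228, 753, -2487, 8214, -27129.

-27129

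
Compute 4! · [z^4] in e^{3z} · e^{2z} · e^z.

1296

The EGF product rule gives c_4 = Σ_{k_1+k_2+k_3=4} C(4; k_1,k_2,k_3) · ∏ g_i(k_i), where e^{3z} gives (3)^k; e^{2z} gives (2)^k; e^z gives (1)^k.
g_1(k) for k = 0…4: 1, 3, 9, 27, 81.
g_2(k) for k = 0…4: 1, 2, 4, 8, 16.
g_3(k) for k = 0…4: 1, 1, 1, 1, 1.
First combine the last two factors: h(k) = Σ_j C(k,j)·g_2(j)·g_3(k−j) for k = 0…4: 1, 3, 9, 27, 81.
c_4 = Σ_k C(4,k)·g_1(k)·h(4−k) = 1·1·81 + 4·3·27 + 6·9·9 + 4·27·3 + 1·81·1 = 81 + 324 + 486 + 324 + 81 = 1296.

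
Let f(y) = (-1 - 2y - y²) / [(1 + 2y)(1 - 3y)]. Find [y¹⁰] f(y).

-63088

The denominator gives the recurrence a_n = a_(n−1) + 6a_(n−2) for n ≥ 3; the numerator fixes a_0 = -1, a_1 = -3, a_2 = -10.
Iterating: -1, -3, -10, -28, -88, -256, -784, -2320, -7024, -20944, -63088, so a_10 = -63088.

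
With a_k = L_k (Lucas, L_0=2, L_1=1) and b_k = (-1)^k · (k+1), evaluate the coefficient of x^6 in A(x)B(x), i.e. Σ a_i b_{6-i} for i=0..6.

24

The convolution is the t^6 coefficient of A(t)B(t).
Σ = 2·7 + 1·(-6) + 3·5 + 4·(-4) + 7·3 + 11·(-2) + 18·1 = 24.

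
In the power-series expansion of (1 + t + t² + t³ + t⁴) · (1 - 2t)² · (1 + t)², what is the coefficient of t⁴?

(1 + t + t² + t³ + t⁴) has coefficients 1,1,1,1,1 for degrees 0…4.
(1 - 2t)² has coefficients 1,-4,4,0,0 for degrees 0…4.
Finally multiplying by (1 + t)², the product of all factors after the first has coefficients 1,-2,-3,4,4 for degrees 0…4.
[t⁴] = 1·4 + 1·4 + 1·(-3) + 1·(-2) + 1·1 = 4.

4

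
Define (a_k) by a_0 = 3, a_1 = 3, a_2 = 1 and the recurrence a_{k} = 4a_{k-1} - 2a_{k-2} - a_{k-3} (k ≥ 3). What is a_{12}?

The ordinary generating function has denominator 1 - 4x + 2x^2 + x^3.
Iterating the recurrence: a_0,…,a_{12} = 3, 3, 1, -5, -25, -91, -309, -1029, -3407, -11261, -37201, -122875, -405837.

-405837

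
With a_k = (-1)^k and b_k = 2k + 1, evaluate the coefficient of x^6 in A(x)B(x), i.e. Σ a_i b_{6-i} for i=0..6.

This is [x^6] in the product of the two ordinary generating functions.
Σ = 1·13 − 1·11 + 1·9 − 1·7 + 1·5 − 1·3 + 1·1 = 7.

7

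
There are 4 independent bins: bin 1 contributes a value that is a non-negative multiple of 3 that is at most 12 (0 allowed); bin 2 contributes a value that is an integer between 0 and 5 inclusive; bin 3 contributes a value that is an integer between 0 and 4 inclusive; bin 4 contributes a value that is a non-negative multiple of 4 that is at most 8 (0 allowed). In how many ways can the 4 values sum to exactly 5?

10

The generating function for the choices is (1 + t³ + t⁶ + t⁹ + t¹²)·(1 + t + t² + t³ + t⁴ + t⁵)·(1 + t + t² + t³ + t⁴)·(1 + t⁴ + t⁸); the count is [t⁵].
(1 + t³ + t⁶ + t⁹ + t¹²) has coefficients 1,0,0,1,0,0 for degrees 0…5.
(1 + t + t² + t³ + t⁴ + t⁵) has coefficients 1,1,1,1,1,1 for degrees 0…5.
Multiplying by (1 + t + t² + t³ + t⁴) gives running coefficients 1,2,3,4,5,5 for degrees 0…5.
Finally multiplying by (1 + t⁴ + t⁸), the product of all factors after the first has coefficients 1,2,3,4,6,7 for degrees 0…5.
[t⁵] = 1·7 + 1·3 = 10.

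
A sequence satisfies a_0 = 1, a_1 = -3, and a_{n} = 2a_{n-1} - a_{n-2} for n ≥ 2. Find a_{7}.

-27

The ordinary generating function has denominator 1 - 2y + y^2.
Iterating the recurrence: a_0,…,a_{7} = 1, -3, -7, -11, -15, -19, -23, -27.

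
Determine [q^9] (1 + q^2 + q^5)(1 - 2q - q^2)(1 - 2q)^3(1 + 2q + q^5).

(1 + q^2 + q^5) has coefficients 1,0,1,0,0,1 for degrees 0…5.
(1 - 2q - q^2) has coefficients 1,-2,-1,0,0,0,0,0,0,0 for degrees 0…9.
Multiplying by (1 - 2q)^3 gives running coefficients 1,-8,23,-26,4,8,0,0,0,0 for degrees 0…9.
Finally multiplying by (1 + 2q + q^5), the product of all factors after the first has coefficients 1,-6,7,20,-48,17,8,23,-26,4 for degrees 0…9.
[q^9] = 1·4 + 1·23 + 1·(-48) = -21.

-21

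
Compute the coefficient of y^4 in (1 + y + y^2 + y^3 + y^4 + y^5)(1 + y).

(1 + y + y^2 + y^3 + y^4 + y^5) has coefficients 1,1,1,1,1 for degrees 0…4.
(1 + y) has coefficients 1,1,0,0,0 for degrees 0…4.
[y^4] = 1·0 + 1·0 + 1·0 + 1·1 + 1·1 = 2.

2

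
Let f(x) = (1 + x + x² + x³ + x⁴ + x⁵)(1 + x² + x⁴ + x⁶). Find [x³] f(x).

2

(1 + x + x² + x³ + x⁴ + x⁵) has coefficients 1,1,1,1 for degrees 0…3.
(1 + x² + x⁴ + x⁶) has coefficients 1,0,1,0 for degrees 0…3.
[x³] = 1·0 + 1·1 + 1·0 + 1·1 = 2.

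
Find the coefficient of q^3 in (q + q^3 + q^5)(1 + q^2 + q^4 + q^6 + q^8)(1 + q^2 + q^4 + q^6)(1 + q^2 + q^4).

(q + q^3 + q^5) has coefficients 0,1,0,1 for degrees 0…3.
(1 + q^2 + q^4 + q^6 + q^8) has coefficients 1,0,1,0 for degrees 0…3.
Multiplying by (1 + q^2 + q^4 + q^6) gives running coefficients 1,0,2,0 for degrees 0…3.
Finally multiplying by (1 + q^2 + q^4), the product of all factors after the first has coefficients 1,0,3,0 for degrees 0…3.
[q^3] = 1·3 + 1·1 = 4.

4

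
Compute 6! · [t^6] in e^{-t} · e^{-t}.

The EGF product rule gives c_6 = Σ_{k_1+k_2=6} C(6; k_1,k_2) · ∏ g_i(k_i), where e^{-t} gives (-1)^k; e^{-t} gives (-1)^k.
g_1(k) for k = 0…6: 1, -1, 1, -1, 1, -1, 1.
g_2(k) for k = 0…6: 1, -1, 1, -1, 1, -1, 1.
c_6 = Σ_k C(6,k)·g_1(k)·g_2(6−k) = 1·1·1 + 6·(-1)·(-1) + 15·1·1 + 20·(-1)·(-1) + 15·1·1 + 6·(-1)·(-1) + 1·1·1 = 1 + 6 + 15 + 20 + 15 + 6 + 1 = 64.

64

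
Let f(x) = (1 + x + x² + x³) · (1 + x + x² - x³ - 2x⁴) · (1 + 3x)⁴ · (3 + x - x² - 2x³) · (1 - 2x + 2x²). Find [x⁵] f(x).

278

(1 + x + x² + x³) has coefficients 1,1,1,1 for degrees 0…3.
(1 + x + x² - x³ - 2x⁴) has coefficients 1,1,1,-1,-2,0 for degrees 0…5.
Multiplying by (1 + 3x)⁴ gives running coefficients 1,13,67,173,229,111 for degrees 0…5.
Multiplying by (3 + x - x² - 2x³) gives running coefficients 3,40,213,571,767,255 for degrees 0…5.
Finally multiplying by (1 - 2x + 2x²), the product of all factors after the first has coefficients 3,34,139,225,51,-137 for degrees 0…5.
[x⁵] = 1·(-137) + 1·51 + 1·225 + 1·139 = 278.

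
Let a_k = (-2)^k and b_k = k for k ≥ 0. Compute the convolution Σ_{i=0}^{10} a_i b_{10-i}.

-224

The convolution is the t^10 coefficient of A(t)B(t).
Σ = 1·10 − 2·9 + 4·8 − 8·7 + 16·6 − 32·5 + 64·4 − 128·3 + 256·2 − 512·1 + 1024·0 = -224.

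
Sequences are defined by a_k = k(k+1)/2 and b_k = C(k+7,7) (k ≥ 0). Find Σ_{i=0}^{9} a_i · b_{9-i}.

43758

Write out a_i and b_{9-i} for i = 0,…,9 and sum the products.
Σ = 0·11440 + 1·6435 + 3·3432 + 6·1716 + 10·792 + 15·330 + 21·120 + 28·36 + 36·8 + 45·1 = 43758.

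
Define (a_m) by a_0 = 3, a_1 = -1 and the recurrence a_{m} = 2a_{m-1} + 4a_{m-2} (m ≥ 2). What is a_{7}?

The ordinary generating function has denominator 1 - 2y - 4y^2.
Iterating the recurrence: a_0,…,a_{7} = 3, -1, 10, 16, 72, 208, 704, 2240.

2240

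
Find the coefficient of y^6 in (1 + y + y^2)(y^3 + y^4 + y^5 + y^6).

(1 + y + y^2) has coefficients 1,1,1 for degrees 0…2.
(y^3 + y^4 + y^5 + y^6) has coefficients 0,0,0,1,1,1,1 for degrees 0…6.
[y^6] = 1·1 + 1·1 + 1·1 = 3.

3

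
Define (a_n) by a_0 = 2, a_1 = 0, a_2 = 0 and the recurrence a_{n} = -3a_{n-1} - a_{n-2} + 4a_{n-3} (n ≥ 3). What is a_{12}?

The ordinary generating function has denominator 1 + 3t + t^2 - 4t^3.
Iterating the recurrence: a_0,…,a_{12} = 2, 0, 0, 8, -24, 64, -136, 248, -352, 264, 552, -3328, 10488.

10488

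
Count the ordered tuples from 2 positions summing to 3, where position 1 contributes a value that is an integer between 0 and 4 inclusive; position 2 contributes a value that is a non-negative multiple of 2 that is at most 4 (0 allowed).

2

The generating function for the choices is (1 + t + t^2 + t^3 + t^4)·(1 + t^2 + t^4); the count is [t^3].
(1 + t + t^2 + t^3 + t^4) has coefficients 1,1,1,1 for degrees 0…3.
(1 + t^2 + t^4) has coefficients 1,0,1,0 for degrees 0…3.
[t^3] = 1·0 + 1·1 + 1·0 + 1·1 = 2.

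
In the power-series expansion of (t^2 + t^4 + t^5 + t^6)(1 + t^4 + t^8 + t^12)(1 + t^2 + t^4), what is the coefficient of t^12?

(t^2 + t^4 + t^5 + t^6) has coefficients 0,0,1,0,1,1,1 for degrees 0…6.
(1 + t^4 + t^8 + t^12) has coefficients 1,0,0,0,1,0,0,0,1,0,0,0,1 for degrees 0…12.
Finally multiplying by (1 + t^2 + t^4), the product of all factors after the first has coefficients 1,0,1,0,2,0,1,0,2,0,1,0,2 for degrees 0…12.
[t^12] = 1·1 + 1·2 + 1·0 + 1·1 = 4.

4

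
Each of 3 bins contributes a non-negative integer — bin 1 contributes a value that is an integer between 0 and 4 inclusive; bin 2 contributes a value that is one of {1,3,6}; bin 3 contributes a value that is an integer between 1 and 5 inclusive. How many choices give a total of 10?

8

The generating function for the choices is (1 + q + q² + q³ + q⁴)·(q + q³ + q⁶)·(q + q² + q³ + q⁴ + q⁵); the count is [q¹⁰].
(1 + q + q² + q³ + q⁴) has coefficients 1,1,1,1,1 for degrees 0…4.
(q + q³ + q⁶) has coefficients 0,1,0,1,0,0,1,0,0,0,0 for degrees 0…10.
Finally multiplying by (q + q² + q³ + q⁴ + q⁵), the product of all factors after the first has coefficients 0,0,1,1,2,2,2,2,2,1,1 for degrees 0…10.
[q¹⁰] = 1·1 + 1·1 + 1·2 + 1·2 + 1·2 = 8.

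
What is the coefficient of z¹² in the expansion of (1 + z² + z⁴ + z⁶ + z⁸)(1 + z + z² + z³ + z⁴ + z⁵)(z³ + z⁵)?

6

(1 + z² + z⁴ + z⁶ + z⁸) has coefficients 1,0,1,0,1,0,1,0,1 for degrees 0…8.
(1 + z + z² + z³ + z⁴ + z⁵) has coefficients 1,1,1,1,1,1,0,0,0,0,0,0,0 for degrees 0…12.
Finally multiplying by (z³ + z⁵), the product of all factors after the first has coefficients 0,0,0,1,1,2,2,2,2,1,1,0,0 for degrees 0…12.
[z¹²] = 1·0 + 1·1 + 1·2 + 1·2 + 1·1 = 6.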